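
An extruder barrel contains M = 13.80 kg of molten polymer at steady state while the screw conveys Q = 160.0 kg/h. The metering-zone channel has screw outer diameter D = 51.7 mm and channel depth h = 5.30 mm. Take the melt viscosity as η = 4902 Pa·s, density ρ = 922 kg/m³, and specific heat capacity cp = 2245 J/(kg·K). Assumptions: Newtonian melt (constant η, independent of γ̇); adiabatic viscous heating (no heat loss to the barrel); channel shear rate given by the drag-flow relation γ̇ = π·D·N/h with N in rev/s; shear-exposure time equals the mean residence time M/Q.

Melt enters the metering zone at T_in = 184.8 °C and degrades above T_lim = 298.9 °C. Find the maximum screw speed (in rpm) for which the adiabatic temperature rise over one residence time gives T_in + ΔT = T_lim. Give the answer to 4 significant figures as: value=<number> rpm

value=24.39 rpm

Q_s = Q / 3600 = 160.0 / 3600 = 0.0444444 kg/s
Mean residence time: t_res = M/Q_s = 13.80 kg / 0.0444444 kg/s = 310.5 s
D = 51.7 mm = 0.0517 m;  h = 5.30 mm = 0.0053 m
ΔT_a = T_lim − T_in = 298.9 °C − 184.8 °C = 114.1 K
γ̇_max² = ΔT_a·ρ·cp/(η·t_res) = 114.1·922·2245/(4902·310.5) = 155.167 s⁻²
Take the square root: γ̇_max = √(155.167) = 12.4566 s⁻¹
N_max = γ̇_max·h / (π·D) = 12.4566 · 0.0053 / (π · 0.0517) = 0.406476 rev/s = 24.3885 rpm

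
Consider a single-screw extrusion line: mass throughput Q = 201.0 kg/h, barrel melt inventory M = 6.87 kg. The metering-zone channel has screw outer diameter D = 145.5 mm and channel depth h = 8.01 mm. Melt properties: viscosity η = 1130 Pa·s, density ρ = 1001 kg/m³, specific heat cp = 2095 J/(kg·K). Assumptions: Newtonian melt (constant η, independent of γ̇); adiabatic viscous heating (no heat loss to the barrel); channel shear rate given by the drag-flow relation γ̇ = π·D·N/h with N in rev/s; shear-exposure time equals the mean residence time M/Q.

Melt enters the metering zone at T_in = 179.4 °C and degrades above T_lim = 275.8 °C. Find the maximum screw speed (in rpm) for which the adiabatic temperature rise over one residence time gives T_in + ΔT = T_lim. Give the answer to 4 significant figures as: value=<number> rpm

Q_s = Q / 3600 = 201.0 / 3600 = 0.0558333 kg/s
t_res = M / Q_s = 6.87 / 0.0558333 = 123.045 s
Convert to metres: D = 0.1455 m, h = 0.00801 m
Allowable rise: ΔT_a = T_lim − T_in = 275.8 − 179.4 = 96.4 K
Invert ΔT = ηγ̇²t_res/(ρcp) for γ̇: γ̇_max² = ΔT_a ρ cp / (η t_res) = 96.4·1001·2095 / (1130·123.045) = 1453.96 s⁻²
γ̇_max = √1453.96 = 38.1309 s⁻¹
N_max = γ̇_max·h / (π·D) = 38.1309 · 0.00801 / (π · 0.1455) = 0.668185 rev/s = 40.0911 rpm

value=40.09 rpm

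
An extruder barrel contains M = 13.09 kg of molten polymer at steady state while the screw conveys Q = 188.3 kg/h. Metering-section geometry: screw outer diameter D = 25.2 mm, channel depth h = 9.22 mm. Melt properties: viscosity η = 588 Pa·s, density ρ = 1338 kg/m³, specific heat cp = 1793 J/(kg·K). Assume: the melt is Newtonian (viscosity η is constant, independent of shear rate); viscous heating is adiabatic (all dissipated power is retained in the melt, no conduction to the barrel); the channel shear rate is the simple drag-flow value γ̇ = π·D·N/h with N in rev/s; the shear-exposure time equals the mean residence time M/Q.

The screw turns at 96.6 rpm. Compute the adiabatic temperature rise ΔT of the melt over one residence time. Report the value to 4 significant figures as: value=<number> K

Convert throughput: Q = 188.3 kg/h = 188.3/3600 = 0.0523056 kg/s
Mean residence time: t_res = M/Q_s = 13.09 kg / 0.0523056 kg/s = 250.26 s
D = 25.2 mm = 0.0252 m;  h = 9.22 mm = 0.00922 m;  N = 96.6 rpm / 60 = 1.61 rev/s
γ̇ = π·D·N / h = π · 0.0252 · 1.61 / 0.00922 = 13.8244 s⁻¹
Adiabatic rise: ΔT = η γ̇² t_res / (ρ cp) = 588·(13.8244)²·250.26 / (1338·1793) = 11.7226 K

value=11.72 K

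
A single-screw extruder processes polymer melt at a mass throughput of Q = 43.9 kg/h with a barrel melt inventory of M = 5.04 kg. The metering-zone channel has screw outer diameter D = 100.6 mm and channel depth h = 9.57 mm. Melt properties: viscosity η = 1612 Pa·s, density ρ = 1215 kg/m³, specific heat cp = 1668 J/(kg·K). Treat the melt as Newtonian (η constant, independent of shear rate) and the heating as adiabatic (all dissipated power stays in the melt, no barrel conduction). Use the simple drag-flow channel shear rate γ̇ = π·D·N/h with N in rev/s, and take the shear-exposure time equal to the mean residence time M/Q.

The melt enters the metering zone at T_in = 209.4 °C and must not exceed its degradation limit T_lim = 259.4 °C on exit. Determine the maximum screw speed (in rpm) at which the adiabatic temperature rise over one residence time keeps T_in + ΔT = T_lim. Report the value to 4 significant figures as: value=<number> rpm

Convert throughput: Q = 43.9 kg/h = 43.9/3600 = 0.0121944 kg/s
t_res = M / Q_s = 5.04 / 0.0121944 = 413.303 s
Geometry in SI: D = 100.6 mm → 0.1006 m, h = 9.57 mm → 0.00957 m
ΔT_a = T_lim − T_in = 259.4 − 209.4 = 50 K
Invert ΔT = ηγ̇²t_res/(ρcp) for γ̇: γ̇_max² = ΔT_a ρ cp / (η t_res) = 50·1215·1668 / (1612·413.303) = 152.093 s⁻²
γ̇_max = sqrt(152.093) = 12.3326 s⁻¹
Solve γ̇ = πDN/h for N: N_max = γ̇_max·h/(π·D) = 12.3326 × 0.00957 / (π × 0.1006) = 0.373438 rev/s = 22.4063 rpm

value=22.41 rpm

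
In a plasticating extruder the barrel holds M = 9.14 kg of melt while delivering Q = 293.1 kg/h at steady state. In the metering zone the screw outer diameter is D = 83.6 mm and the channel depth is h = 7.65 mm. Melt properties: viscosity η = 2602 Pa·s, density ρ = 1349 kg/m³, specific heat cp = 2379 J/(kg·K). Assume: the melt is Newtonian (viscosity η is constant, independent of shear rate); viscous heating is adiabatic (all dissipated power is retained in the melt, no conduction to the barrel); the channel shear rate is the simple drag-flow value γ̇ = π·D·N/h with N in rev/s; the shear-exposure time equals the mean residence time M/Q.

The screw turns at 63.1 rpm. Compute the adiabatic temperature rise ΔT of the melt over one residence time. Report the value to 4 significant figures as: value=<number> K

value=118.7 K

Q_s = Q / 3600 = 293.1 / 3600 = 0.0814167 kg/s
t_res = M / Q_s = 9.14 / 0.0814167 = 112.262 s
Geometry in metres: D = 83.6 mm → 0.0836 m, h = 7.65 mm → 0.00765 m; screw speed N = 63.1 rpm = 1.05167 rev/s
γ̇ = π·D·N / h = π · 0.0836 · 1.05167 / 0.00765 = 36.1055 s⁻¹
Adiabatic rise: ΔT = η γ̇² t_res / (ρ cp) = 2602·(36.1055)²·112.262 / (1349·2379) = 118.653 K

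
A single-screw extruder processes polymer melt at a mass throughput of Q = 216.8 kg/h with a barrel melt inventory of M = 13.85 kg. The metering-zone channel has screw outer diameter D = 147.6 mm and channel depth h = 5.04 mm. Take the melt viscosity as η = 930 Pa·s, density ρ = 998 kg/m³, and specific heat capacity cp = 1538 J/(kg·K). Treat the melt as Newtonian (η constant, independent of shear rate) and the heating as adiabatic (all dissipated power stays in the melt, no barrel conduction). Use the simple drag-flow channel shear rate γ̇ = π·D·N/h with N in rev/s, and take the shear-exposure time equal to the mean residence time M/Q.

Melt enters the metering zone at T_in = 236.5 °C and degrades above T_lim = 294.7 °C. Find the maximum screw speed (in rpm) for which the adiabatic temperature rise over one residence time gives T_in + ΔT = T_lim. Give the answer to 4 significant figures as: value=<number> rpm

Convert throughput: Q = 216.8 kg/h = 216.8/3600 = 0.0602222 kg/s
t_res = M / Q_s = 13.85 ÷ 0.0602222 = 229.982 s
Convert to metres: D = 0.1476 m, h = 0.00504 m
ΔT_a = T_lim − T_in = 294.7 − 236.5 = 58.2 K
γ̇_max² = ΔT_a·ρ·cp / (η·t_res) = [58.2 × 998 × 1538] / [930 × 229.982] = 417.671 s⁻²
Take the square root: γ̇_max = √(417.671) = 20.437 s⁻¹
N_max = γ̇_max·h / (π·D) = 20.437 · 0.00504 / (π · 0.1476) = 0.222132 rev/s = 13.3279 rpm

value=13.33 rpm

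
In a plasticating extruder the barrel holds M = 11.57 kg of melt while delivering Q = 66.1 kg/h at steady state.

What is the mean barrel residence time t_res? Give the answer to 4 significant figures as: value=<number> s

value=630.1 s

Convert throughput: Q = 66.1 kg/h = 66.1/3600 = 0.0183611 kg/s
t_res = M / Q_s = 11.57 / 0.0183611 = 630.136 s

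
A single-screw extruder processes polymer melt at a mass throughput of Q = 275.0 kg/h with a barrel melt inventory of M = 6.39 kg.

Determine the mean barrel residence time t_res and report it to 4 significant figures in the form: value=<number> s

value=83.65 s

Q_s = Q / 3600 = 275.0 / 3600 = 0.0763889 kg/s
t_res = M / Q_s = 6.39 / 0.0763889 = 83.6509 s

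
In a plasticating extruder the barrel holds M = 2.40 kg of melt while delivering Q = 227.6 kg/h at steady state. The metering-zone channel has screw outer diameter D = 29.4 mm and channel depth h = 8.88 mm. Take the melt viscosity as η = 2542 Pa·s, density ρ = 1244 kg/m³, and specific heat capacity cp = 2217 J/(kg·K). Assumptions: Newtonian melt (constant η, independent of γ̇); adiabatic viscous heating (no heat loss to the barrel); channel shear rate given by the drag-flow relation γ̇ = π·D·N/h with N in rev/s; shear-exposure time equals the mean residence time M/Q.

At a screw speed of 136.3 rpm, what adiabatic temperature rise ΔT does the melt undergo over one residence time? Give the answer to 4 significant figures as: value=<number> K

value=19.53 K

Q_s = Q / 3600 = 227.6 / 3600 = 0.0632222 kg/s
Mean residence time: t_res = M/Q_s = 2.40 kg / 0.0632222 kg/s = 37.9613 s
Convert to SI: D = 0.0294 m, h = 0.00888 m, N = 136.3/60 = 2.27167 rev/s
γ̇ = π D N / h = (π)(0.0294)(2.27167) / 0.00888 = 23.6281 s⁻¹
ΔT = η·γ̇²·t_res / (ρ·cp) = 2542 · (23.6281)² · 37.9613 / (1244 · 2217) = 19.5339 K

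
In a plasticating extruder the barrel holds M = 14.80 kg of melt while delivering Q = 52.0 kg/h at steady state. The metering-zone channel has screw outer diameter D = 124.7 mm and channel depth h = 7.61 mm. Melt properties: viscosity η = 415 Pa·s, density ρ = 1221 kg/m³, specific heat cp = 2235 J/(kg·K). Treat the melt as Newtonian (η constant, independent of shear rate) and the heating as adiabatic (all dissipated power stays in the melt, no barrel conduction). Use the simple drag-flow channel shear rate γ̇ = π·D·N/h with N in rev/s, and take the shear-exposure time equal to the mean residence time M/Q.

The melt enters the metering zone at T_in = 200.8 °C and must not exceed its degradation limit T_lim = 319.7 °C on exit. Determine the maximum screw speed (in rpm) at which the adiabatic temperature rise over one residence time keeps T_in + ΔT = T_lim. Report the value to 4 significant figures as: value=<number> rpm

value=32.20 rpm

Throughput in SI: Q_s = 52.0 kg/h ÷ 3600 s/h = 0.0144444 kg/s
Mean residence time: t_res = M/Q_s = 14.80 kg / 0.0144444 kg/s = 1024.62 s
D = 124.7 mm = 0.1247 m;  h = 7.61 mm = 0.00761 m
Allowable rise: ΔT_a = T_lim − T_in = 319.7 − 200.8 = 118.9 K
γ̇_max² = ΔT_a·ρ·cp/(η·t_res) = 118.9·1221·2235/(415·1024.62) = 763.073 s⁻²
γ̇_max = sqrt(763.073) = 27.6238 s⁻¹
Solve γ̇ = πDN/h for N: N_max = γ̇_max·h/(π·D) = 27.6238 × 0.00761 / (π × 0.1247) = 0.536601 rev/s = 32.1961 rpm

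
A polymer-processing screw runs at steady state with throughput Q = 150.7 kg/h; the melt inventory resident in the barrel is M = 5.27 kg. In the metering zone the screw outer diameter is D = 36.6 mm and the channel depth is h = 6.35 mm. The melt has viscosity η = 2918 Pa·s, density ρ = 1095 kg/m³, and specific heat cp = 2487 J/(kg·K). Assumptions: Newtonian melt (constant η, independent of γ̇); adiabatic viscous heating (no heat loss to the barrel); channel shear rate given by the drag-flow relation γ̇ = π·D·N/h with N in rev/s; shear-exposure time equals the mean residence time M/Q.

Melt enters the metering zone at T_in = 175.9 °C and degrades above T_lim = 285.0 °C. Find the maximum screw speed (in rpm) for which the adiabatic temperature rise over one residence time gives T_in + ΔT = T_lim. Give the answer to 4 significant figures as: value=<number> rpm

value=94.23 rpm

Q_s = Q / 3600 = 150.7 / 3600 = 0.0418611 kg/s
Mean residence time: t_res = M/Q_s = 5.27 kg / 0.0418611 kg/s = 125.893 s
D = 36.6 mm = 0.0366 m;  h = 6.35 mm = 0.00635 m
ΔT_a = T_lim − T_in = 285.0 °C − 175.9 °C = 109.1 K
Invert ΔT = ηγ̇²t_res/(ρcp) for γ̇: γ̇_max² = ΔT_a ρ cp / (η t_res) = 109.1·1095·2487 / (2918·125.893) = 808.778 s⁻²
γ̇_max = sqrt(808.778) = 28.439 s⁻¹
Solve γ̇ = πDN/h for N: N_max = γ̇_max·h/(π·D) = 28.439 × 0.00635 / (π × 0.0366) = 1.57057 rev/s = 94.2342 rpm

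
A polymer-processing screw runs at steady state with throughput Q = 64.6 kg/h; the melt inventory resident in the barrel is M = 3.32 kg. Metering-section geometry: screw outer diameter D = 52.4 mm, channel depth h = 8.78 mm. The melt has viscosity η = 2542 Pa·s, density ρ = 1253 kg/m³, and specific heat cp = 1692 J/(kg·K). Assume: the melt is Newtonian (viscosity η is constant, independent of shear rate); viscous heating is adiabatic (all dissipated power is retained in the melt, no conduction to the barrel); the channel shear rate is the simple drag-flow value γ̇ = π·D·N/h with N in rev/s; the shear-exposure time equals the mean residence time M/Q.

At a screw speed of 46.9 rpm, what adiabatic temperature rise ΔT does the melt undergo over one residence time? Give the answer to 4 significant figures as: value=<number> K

value=47.65 K

Throughput in SI: Q_s = 64.6 kg/h ÷ 3600 s/h = 0.0179444 kg/s
t_res = M / Q_s = 3.32 / 0.0179444 = 185.015 s
Geometry in metres: D = 52.4 mm → 0.0524 m, h = 8.78 mm → 0.00878 m; screw speed N = 46.9 rpm = 0.781667 rev/s
Shear rate: γ̇ = πDN/h = π·0.0524·0.781667/0.00878 = 14.6558 s⁻¹
Adiabatic rise: ΔT = η γ̇² t_res / (ρ cp) = 2542·(14.6558)²·185.015 / (1253·1692) = 47.6484 K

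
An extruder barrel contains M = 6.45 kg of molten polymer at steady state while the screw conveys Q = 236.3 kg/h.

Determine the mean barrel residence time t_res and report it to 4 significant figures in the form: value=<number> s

Convert throughput: Q = 236.3 kg/h = 236.3/3600 = 0.0656389 kg/s
t_res = M / Q_s = 6.45 ÷ 0.0656389 = 98.2649 s

value=98.26 s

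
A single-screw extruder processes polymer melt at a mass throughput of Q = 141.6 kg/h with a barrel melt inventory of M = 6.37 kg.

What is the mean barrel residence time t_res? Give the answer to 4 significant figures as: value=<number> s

value=161.9 s

Throughput in SI: Q_s = 141.6 kg/h ÷ 3600 s/h = 0.0393333 kg/s
t_res = M / Q_s = 6.37 / 0.0393333 = 161.949 s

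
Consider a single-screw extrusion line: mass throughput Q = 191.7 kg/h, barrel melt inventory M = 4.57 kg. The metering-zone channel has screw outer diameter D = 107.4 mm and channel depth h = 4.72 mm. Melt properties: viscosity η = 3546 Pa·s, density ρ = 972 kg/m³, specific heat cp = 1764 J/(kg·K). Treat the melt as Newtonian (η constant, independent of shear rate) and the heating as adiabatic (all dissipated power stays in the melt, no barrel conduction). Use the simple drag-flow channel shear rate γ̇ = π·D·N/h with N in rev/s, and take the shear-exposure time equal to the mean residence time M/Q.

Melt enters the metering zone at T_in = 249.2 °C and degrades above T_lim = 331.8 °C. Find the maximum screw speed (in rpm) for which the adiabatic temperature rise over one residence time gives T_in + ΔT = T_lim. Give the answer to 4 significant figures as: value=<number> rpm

value=18.11 rpm

Q_s = Q / 3600 = 191.7 / 3600 = 0.05325 kg/s
t_res = M / Q_s = 4.57 ÷ 0.05325 = 85.8216 s
D = 107.4 mm = 0.1074 m;  h = 4.72 mm = 0.00472 m
ΔT_a = T_lim − T_in = 331.8 − 249.2 = 82.6 K
γ̇_max² = ΔT_a·ρ·cp/(η·t_res) = 82.6·972·1764/(3546·85.8216) = 465.382 s⁻²
γ̇_max = sqrt(465.382) = 21.5727 s⁻¹
N_max = γ̇_max h / (πD) = 21.5727·0.00472/(π·0.1074) = 0.301782 rev/s → ×60 = 18.1069 rpm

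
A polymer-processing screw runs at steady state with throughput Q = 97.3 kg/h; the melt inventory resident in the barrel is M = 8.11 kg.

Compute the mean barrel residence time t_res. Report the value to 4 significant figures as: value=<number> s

value=300.1 s

Throughput in SI: Q_s = 97.3 kg/h ÷ 3600 s/h = 0.0270278 kg/s
t_res = M / Q_s = 8.11 ÷ 0.0270278 = 300.062 s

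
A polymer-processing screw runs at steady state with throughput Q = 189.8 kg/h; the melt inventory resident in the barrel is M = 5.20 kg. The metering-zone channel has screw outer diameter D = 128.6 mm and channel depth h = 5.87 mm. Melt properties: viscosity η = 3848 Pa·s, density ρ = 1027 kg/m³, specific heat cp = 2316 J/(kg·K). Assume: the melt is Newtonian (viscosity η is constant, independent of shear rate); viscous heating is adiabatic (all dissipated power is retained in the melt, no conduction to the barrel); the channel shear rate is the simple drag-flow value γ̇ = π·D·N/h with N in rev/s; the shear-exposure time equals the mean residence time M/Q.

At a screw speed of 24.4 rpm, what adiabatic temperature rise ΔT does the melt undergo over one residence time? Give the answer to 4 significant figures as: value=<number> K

Q_s = Q / 3600 = 189.8 / 3600 = 0.0527222 kg/s
Mean residence time: t_res = M/Q_s = 5.20 kg / 0.0527222 kg/s = 98.6301 s
D = 128.6 mm = 0.1286 m;  h = 5.87 mm = 0.00587 m;  N = 24.4 rpm / 60 = 0.406667 rev/s
γ̇ = π D N / h = (π)(0.1286)(0.406667) / 0.00587 = 27.9893 s⁻¹
Adiabatic rise: ΔT = η γ̇² t_res / (ρ cp) = 3848·(27.9893)²·98.6301 / (1027·2316) = 125.002 K

value=125.0 K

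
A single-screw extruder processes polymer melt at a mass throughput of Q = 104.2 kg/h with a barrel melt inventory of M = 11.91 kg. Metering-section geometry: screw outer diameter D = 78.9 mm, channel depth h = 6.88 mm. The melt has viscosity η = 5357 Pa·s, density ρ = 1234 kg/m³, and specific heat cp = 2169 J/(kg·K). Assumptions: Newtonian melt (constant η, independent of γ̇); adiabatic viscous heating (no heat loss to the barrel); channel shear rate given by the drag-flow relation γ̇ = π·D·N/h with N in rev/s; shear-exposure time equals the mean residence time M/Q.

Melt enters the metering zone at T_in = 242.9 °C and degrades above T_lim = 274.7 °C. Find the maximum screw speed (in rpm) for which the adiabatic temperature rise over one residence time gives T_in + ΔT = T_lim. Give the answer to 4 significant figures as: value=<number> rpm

Q_s = Q / 3600 = 104.2 / 3600 = 0.0289444 kg/s
t_res = M / Q_s = 11.91 / 0.0289444 = 411.478 s
Geometry in SI: D = 78.9 mm → 0.0789 m, h = 6.88 mm → 0.00688 m
ΔT_a = T_lim − T_in = 274.7 °C − 242.9 °C = 31.8 K
γ̇_max² = ΔT_a·ρ·cp / (η·t_res) = [31.8 × 1234 × 2169] / [5357 × 411.478] = 38.613 s⁻²
γ̇_max = sqrt(38.613) = 6.21394 s⁻¹
N_max = γ̇_max·h / (π·D) = 6.21394 · 0.00688 / (π · 0.0789) = 0.172476 rev/s = 10.3486 rpm

value=10.35 rpm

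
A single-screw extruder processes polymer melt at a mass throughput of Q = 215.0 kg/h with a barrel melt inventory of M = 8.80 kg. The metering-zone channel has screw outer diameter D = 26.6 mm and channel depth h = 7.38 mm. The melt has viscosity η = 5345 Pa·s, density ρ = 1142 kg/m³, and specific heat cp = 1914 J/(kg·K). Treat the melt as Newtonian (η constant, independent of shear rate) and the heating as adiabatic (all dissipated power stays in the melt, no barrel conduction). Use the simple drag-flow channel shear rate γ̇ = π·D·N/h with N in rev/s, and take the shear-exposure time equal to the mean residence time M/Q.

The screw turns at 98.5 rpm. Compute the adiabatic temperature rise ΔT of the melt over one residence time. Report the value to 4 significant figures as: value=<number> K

value=124.5 K

Convert throughput: Q = 215.0 kg/h = 215.0/3600 = 0.0597222 kg/s
t_res = M / Q_s = 8.80 ÷ 0.0597222 = 147.349 s
Geometry in metres: D = 26.6 mm → 0.0266 m, h = 7.38 mm → 0.00738 m; screw speed N = 98.5 rpm = 1.64167 rev/s
Shear rate: γ̇ = πDN/h = π·0.0266·1.64167/0.00738 = 18.5892 s⁻¹
ΔT = η·γ̇²·t_res/(ρ·cp) = [5345 × 18.5892² × 147.349] / [1142 × 1914] = 124.511 K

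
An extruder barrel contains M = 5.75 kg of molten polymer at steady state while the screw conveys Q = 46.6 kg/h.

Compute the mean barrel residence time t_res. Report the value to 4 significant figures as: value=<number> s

value=444.2 s

Convert throughput: Q = 46.6 kg/h = 46.6/3600 = 0.0129444 kg/s
Mean residence time: t_res = M/Q_s = 5.75 kg / 0.0129444 kg/s = 444.206 s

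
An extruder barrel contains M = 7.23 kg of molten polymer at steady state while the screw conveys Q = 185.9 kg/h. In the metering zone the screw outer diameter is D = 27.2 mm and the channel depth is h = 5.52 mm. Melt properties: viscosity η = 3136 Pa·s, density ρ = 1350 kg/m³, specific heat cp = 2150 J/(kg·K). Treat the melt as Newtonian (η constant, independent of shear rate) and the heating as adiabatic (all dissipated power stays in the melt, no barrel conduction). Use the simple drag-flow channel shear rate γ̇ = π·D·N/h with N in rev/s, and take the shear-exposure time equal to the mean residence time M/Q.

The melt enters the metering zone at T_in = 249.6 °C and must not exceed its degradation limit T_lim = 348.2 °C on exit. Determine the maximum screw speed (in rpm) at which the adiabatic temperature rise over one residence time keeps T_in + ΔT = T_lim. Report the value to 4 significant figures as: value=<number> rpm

Throughput in SI: Q_s = 185.9 kg/h ÷ 3600 s/h = 0.0516389 kg/s
t_res = M / Q_s = 7.23 / 0.0516389 = 140.011 s
Convert to metres: D = 0.0272 m, h = 0.00552 m
ΔT_a = T_lim − T_in = 348.2 °C − 249.6 °C = 98.6 K
Invert ΔT = ηγ̇²t_res/(ρcp) for γ̇: γ̇_max² = ΔT_a ρ cp / (η t_res) = 98.6·1350·2150 / (3136·140.011) = 651.796 s⁻²
γ̇_max = √651.796 = 25.5303 s⁻¹
Solve γ̇ = πDN/h for N: N_max = γ̇_max·h/(π·D) = 25.5303 × 0.00552 / (π × 0.0272) = 1.64921 rev/s = 98.9526 rpm

value=98.95 rpm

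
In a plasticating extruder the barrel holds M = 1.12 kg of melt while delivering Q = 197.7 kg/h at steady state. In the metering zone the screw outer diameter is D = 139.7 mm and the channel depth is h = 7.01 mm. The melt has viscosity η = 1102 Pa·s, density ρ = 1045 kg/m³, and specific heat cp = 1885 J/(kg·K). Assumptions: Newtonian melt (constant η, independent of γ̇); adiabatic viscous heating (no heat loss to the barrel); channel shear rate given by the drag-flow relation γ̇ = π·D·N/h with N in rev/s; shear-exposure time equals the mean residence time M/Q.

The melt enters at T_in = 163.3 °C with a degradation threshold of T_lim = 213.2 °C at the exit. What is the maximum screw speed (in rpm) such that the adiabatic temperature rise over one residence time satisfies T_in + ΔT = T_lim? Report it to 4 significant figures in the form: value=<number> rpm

Q_s = Q / 3600 = 197.7 / 3600 = 0.0549167 kg/s
t_res = M / Q_s = 1.12 / 0.0549167 = 20.3945 s
D = 139.7 mm = 0.1397 m;  h = 7.01 mm = 0.00701 m
ΔT_a = T_lim − T_in = 213.2 − 163.3 = 49.9 K
γ̇_max² = ΔT_a·ρ·cp/(η·t_res) = 49.9·1045·1885/(1102·20.3945) = 4373.54 s⁻²
Take the square root: γ̇_max = √(4373.54) = 66.1327 s⁻¹
Solve γ̇ = πDN/h for N: N_max = γ̇_max·h/(π·D) = 66.1327 × 0.00701 / (π × 0.1397) = 1.0563 rev/s = 63.3781 rpm

value=63.38 rpm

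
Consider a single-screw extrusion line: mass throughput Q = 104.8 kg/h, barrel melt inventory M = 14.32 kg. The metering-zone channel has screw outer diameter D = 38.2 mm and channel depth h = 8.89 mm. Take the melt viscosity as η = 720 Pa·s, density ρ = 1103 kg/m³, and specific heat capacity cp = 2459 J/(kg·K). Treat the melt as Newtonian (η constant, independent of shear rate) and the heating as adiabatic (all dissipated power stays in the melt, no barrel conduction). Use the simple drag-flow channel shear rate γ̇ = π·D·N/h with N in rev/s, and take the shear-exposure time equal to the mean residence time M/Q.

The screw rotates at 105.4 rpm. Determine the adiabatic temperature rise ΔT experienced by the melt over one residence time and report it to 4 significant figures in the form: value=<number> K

value=73.43 K

Q_s = Q / 3600 = 104.8 / 3600 = 0.0291111 kg/s
t_res = M / Q_s = 14.32 / 0.0291111 = 491.908 s
Geometry in metres: D = 38.2 mm → 0.0382 m, h = 8.89 mm → 0.00889 m; screw speed N = 105.4 rpm = 1.75667 rev/s
γ̇ = π·D·N / h = π · 0.0382 · 1.75667 / 0.00889 = 23.7138 s⁻¹
ΔT = η·γ̇²·t_res/(ρ·cp) = [720 × 23.7138² × 491.908] / [1103 × 2459] = 73.4318 K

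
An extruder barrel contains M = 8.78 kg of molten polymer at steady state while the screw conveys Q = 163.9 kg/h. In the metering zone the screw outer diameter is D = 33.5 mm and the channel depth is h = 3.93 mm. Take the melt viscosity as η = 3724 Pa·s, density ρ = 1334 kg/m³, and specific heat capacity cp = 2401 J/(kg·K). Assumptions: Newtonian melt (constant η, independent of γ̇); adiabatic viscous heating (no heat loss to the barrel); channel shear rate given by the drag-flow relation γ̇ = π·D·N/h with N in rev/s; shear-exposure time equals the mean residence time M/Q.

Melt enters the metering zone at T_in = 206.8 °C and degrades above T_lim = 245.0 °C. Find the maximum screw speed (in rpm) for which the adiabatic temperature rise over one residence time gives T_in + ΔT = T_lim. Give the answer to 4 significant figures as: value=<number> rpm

value=29.24 rpm

Throughput in SI: Q_s = 163.9 kg/h ÷ 3600 s/h = 0.0455278 kg/s
Mean residence time: t_res = M/Q_s = 8.78 kg / 0.0455278 kg/s = 192.849 s
Convert to metres: D = 0.0335 m, h = 0.00393 m
ΔT_a = T_lim − T_in = 245.0 − 206.8 = 38.2 K
γ̇_max² = ΔT_a·ρ·cp/(η·t_res) = 38.2·1334·2401/(3724·192.849) = 170.366 s⁻²
γ̇_max = √170.366 = 13.0524 s⁻¹
N_max = γ̇_max h / (πD) = 13.0524·0.00393/(π·0.0335) = 0.487405 rev/s → ×60 = 29.2443 rpm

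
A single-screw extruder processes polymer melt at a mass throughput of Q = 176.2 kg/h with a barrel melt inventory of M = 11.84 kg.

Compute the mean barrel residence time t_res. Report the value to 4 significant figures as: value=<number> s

value=241.9 s

Throughput in SI: Q_s = 176.2 kg/h ÷ 3600 s/h = 0.0489444 kg/s
t_res = M / Q_s = 11.84 / 0.0489444 = 241.907 s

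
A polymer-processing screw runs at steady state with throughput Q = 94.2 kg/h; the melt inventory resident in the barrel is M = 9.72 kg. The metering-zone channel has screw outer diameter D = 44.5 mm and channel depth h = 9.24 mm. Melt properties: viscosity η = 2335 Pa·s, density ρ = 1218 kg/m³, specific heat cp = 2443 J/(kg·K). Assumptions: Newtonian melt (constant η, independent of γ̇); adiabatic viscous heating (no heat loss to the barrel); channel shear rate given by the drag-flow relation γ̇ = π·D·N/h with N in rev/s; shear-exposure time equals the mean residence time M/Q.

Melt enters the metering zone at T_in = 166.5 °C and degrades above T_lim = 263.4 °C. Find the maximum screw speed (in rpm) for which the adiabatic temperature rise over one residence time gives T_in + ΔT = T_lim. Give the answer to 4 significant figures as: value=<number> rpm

Q_s = Q / 3600 = 94.2 / 3600 = 0.0261667 kg/s
t_res = M / Q_s = 9.72 / 0.0261667 = 371.465 s
Geometry in SI: D = 44.5 mm → 0.0445 m, h = 9.24 mm → 0.00924 m
ΔT_a = T_lim − T_in = 263.4 °C − 166.5 °C = 96.9 K
Invert ΔT = ηγ̇²t_res/(ρcp) for γ̇: γ̇_max² = ΔT_a ρ cp / (η t_res) = 96.9·1218·2443 / (2335·371.465) = 332.422 s⁻²
γ̇_max = √332.422 = 18.2324 s⁻¹
Solve γ̇ = πDN/h for N: N_max = γ̇_max·h/(π·D) = 18.2324 × 0.00924 / (π × 0.0445) = 1.20506 rev/s = 72.3033 rpm

value=72.30 rpm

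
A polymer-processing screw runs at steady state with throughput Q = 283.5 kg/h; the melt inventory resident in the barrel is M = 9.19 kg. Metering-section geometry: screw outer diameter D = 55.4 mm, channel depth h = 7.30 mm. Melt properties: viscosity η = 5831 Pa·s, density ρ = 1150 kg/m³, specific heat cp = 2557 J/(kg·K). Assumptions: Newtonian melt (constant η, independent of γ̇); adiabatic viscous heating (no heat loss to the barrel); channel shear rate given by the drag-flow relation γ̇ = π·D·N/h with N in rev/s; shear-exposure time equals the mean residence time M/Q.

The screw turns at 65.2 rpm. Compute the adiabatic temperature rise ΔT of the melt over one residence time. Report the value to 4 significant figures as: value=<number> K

value=155.3 K

Throughput in SI: Q_s = 283.5 kg/h ÷ 3600 s/h = 0.07875 kg/s
t_res = M / Q_s = 9.19 / 0.07875 = 116.698 s
Convert to SI: D = 0.0554 m, h = 0.0073 m, N = 65.2/60 = 1.08667 rev/s
Shear rate: γ̇ = πDN/h = π·0.0554·1.08667/0.0073 = 25.908 s⁻¹
ΔT = η·γ̇²·t_res / (ρ·cp) = 5831 · (25.908)² · 116.698 / (1150 · 2557) = 155.327 K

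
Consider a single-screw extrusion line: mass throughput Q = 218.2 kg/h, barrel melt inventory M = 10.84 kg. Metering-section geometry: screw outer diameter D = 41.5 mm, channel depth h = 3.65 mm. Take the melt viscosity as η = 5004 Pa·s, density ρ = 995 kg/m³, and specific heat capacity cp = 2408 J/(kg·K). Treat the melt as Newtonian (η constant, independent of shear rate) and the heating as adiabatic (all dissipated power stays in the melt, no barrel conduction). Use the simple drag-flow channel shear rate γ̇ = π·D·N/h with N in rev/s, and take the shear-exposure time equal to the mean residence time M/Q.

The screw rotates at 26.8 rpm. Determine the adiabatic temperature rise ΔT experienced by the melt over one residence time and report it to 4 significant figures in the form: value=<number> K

Q_s = Q / 3600 = 218.2 / 3600 = 0.0606111 kg/s
Mean residence time: t_res = M/Q_s = 10.84 kg / 0.0606111 kg/s = 178.845 s
Geometry in metres: D = 41.5 mm → 0.0415 m, h = 3.65 mm → 0.00365 m; screw speed N = 26.8 rpm = 0.446667 rev/s
γ̇ = π·D·N / h = π · 0.0415 · 0.446667 / 0.00365 = 15.9547 s⁻¹
ΔT = η·γ̇²·t_res / (ρ·cp) = 5004 · (15.9547)² · 178.845 / (995 · 2408) = 95.0806 K

value=95.08 K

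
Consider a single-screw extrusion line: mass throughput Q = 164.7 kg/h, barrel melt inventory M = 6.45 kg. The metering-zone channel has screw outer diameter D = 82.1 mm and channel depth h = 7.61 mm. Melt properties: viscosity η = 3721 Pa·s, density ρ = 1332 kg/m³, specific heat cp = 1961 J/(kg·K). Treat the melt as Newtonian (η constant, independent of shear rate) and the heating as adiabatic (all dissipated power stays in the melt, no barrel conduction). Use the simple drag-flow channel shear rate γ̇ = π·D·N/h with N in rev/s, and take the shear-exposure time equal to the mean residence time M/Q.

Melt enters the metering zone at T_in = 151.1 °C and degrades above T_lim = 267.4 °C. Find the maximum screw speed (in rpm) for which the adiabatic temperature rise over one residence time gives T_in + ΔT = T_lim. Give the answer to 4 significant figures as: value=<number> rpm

value=42.60 rpm

Throughput in SI: Q_s = 164.7 kg/h ÷ 3600 s/h = 0.04575 kg/s
t_res = M / Q_s = 6.45 ÷ 0.04575 = 140.984 s
Convert to metres: D = 0.0821 m, h = 0.00761 m
Allowable rise: ΔT_a = T_lim − T_in = 267.4 − 151.1 = 116.3 K
γ̇_max² = ΔT_a·ρ·cp/(η·t_res) = 116.3·1332·1961/(3721·140.984) = 579.073 s⁻²
Take the square root: γ̇_max = √(579.073) = 24.0639 s⁻¹
Solve γ̇ = πDN/h for N: N_max = γ̇_max·h/(π·D) = 24.0639 × 0.00761 / (π × 0.0821) = 0.71 rev/s = 42.6 rpm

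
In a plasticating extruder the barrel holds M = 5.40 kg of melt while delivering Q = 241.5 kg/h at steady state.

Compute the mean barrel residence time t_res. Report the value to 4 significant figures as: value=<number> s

value=80.50 s

Throughput in SI: Q_s = 241.5 kg/h ÷ 3600 s/h = 0.0670833 kg/s
Mean residence time: t_res = M/Q_s = 5.40 kg / 0.0670833 kg/s = 80.4969 s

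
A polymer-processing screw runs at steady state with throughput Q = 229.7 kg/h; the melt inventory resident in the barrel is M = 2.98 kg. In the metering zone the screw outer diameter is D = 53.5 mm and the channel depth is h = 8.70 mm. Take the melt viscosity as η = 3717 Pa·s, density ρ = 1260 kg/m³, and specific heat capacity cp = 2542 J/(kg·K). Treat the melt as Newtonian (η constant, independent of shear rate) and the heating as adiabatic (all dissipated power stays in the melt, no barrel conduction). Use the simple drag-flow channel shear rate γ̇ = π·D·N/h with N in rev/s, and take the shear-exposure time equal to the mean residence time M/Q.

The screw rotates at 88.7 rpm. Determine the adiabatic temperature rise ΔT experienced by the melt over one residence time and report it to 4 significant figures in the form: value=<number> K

value=44.21 K

Q_s = Q / 3600 = 229.7 / 3600 = 0.0638056 kg/s
t_res = M / Q_s = 2.98 ÷ 0.0638056 = 46.7044 s
Geometry in metres: D = 53.5 mm → 0.0535 m, h = 8.70 mm → 0.0087 m; screw speed N = 88.7 rpm = 1.47833 rev/s
Shear rate: γ̇ = πDN/h = π·0.0535·1.47833/0.0087 = 28.5599 s⁻¹
ΔT = η·γ̇²·t_res / (ρ·cp) = 3717 · (28.5599)² · 46.7044 / (1260 · 2542) = 44.2097 K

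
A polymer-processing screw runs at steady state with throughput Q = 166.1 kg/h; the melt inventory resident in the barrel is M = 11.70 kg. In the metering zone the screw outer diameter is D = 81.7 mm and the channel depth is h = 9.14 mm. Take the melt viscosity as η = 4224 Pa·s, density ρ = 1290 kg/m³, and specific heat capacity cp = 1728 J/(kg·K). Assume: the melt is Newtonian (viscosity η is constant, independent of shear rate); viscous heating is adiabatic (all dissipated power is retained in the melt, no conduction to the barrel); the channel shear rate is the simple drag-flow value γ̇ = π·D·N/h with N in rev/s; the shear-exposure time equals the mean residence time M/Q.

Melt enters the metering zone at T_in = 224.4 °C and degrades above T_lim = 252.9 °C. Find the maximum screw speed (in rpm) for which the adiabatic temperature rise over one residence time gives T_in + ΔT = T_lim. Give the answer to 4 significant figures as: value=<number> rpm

value=16.45 rpm

Q_s = Q / 3600 = 166.1 / 3600 = 0.0461389 kg/s
Mean residence time: t_res = M/Q_s = 11.70 kg / 0.0461389 kg/s = 253.582 s
Geometry in SI: D = 81.7 mm → 0.0817 m, h = 9.14 mm → 0.00914 m
Allowable rise: ΔT_a = T_lim − T_in = 252.9 − 224.4 = 28.5 K
Invert ΔT = ηγ̇²t_res/(ρcp) for γ̇: γ̇_max² = ΔT_a ρ cp / (η t_res) = 28.5·1290·1728 / (4224·253.582) = 59.3111 s⁻²
γ̇_max = sqrt(59.3111) = 7.70137 s⁻¹
N_max = γ̇_max·h / (π·D) = 7.70137 · 0.00914 / (π · 0.0817) = 0.274247 rev/s = 16.4548 rpm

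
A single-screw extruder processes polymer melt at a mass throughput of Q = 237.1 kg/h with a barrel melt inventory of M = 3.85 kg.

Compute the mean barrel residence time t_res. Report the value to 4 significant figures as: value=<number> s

value=58.46 s

Convert throughput: Q = 237.1 kg/h = 237.1/3600 = 0.0658611 kg/s
t_res = M / Q_s = 3.85 ÷ 0.0658611 = 58.4563 s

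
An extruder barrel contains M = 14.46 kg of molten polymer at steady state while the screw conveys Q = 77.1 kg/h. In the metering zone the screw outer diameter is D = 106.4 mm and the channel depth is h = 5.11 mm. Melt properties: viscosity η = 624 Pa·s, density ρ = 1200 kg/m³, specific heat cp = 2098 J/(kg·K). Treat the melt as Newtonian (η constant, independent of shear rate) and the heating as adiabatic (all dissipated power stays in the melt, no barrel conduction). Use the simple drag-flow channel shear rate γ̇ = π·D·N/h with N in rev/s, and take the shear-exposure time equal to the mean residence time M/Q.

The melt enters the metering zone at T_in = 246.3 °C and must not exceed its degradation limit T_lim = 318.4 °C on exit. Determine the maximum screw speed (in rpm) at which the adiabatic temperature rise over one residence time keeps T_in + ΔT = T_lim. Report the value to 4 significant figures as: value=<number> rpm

value=19.04 rpm

Convert throughput: Q = 77.1 kg/h = 77.1/3600 = 0.0214167 kg/s
t_res = M / Q_s = 14.46 / 0.0214167 = 675.175 s
Geometry in SI: D = 106.4 mm → 0.1064 m, h = 5.11 mm → 0.00511 m
Allowable rise: ΔT_a = T_lim − T_in = 318.4 − 246.3 = 72.1 K
γ̇_max² = ΔT_a·ρ·cp / (η·t_res) = [72.1 × 1200 × 2098] / [624 × 675.175] = 430.845 s⁻²
γ̇_max = √430.845 = 20.7568 s⁻¹
N_max = γ̇_max·h / (π·D) = 20.7568 · 0.00511 / (π · 0.1064) = 0.317314 rev/s = 19.0389 rpm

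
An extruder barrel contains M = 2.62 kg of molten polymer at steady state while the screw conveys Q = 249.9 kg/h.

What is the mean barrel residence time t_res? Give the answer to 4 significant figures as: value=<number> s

value=37.74 s

Q_s = Q / 3600 = 249.9 / 3600 = 0.0694167 kg/s
t_res = M / Q_s = 2.62 ÷ 0.0694167 = 37.7431 s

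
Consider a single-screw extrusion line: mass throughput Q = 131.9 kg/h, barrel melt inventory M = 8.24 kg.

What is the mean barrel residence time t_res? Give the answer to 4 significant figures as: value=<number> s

Convert throughput: Q = 131.9 kg/h = 131.9/3600 = 0.0366389 kg/s
t_res = M / Q_s = 8.24 / 0.0366389 = 224.898 s

value=224.9 s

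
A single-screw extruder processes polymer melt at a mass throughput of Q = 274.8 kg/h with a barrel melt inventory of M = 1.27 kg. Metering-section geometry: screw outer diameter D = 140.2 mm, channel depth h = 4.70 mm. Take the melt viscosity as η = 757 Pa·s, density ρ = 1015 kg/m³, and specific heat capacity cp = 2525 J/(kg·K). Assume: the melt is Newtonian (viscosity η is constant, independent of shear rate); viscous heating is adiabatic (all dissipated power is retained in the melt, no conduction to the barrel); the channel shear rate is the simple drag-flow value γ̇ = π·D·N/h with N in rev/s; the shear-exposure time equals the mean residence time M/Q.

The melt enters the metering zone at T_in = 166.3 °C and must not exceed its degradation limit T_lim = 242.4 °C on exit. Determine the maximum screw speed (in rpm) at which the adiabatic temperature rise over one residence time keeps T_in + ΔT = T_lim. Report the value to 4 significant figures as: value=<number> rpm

Q_s = Q / 3600 = 274.8 / 3600 = 0.0763333 kg/s
t_res = M / Q_s = 1.27 / 0.0763333 = 16.6376 s
Convert to metres: D = 0.1402 m, h = 0.0047 m
ΔT_a = T_lim − T_in = 242.4 °C − 166.3 °C = 76.1 K
γ̇_max² = ΔT_a·ρ·cp/(η·t_res) = 76.1·1015·2525/(757·16.6376) = 15485.6 s⁻²
Take the square root: γ̇_max = √(15485.6) = 124.441 s⁻¹
N_max = γ̇_max·h / (π·D) = 124.441 · 0.0047 / (π · 0.1402) = 1.32789 rev/s = 79.6736 rpm

value=79.67 rpm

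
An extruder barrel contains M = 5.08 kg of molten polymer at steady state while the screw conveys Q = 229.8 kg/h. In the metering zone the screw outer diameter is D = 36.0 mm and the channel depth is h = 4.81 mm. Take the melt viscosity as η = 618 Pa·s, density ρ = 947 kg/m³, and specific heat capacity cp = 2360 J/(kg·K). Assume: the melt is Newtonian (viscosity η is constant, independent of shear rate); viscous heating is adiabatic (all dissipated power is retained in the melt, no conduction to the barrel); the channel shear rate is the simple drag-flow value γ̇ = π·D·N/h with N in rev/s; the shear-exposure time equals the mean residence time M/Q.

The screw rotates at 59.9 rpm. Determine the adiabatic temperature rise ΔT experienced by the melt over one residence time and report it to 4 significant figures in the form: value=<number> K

Throughput in SI: Q_s = 229.8 kg/h ÷ 3600 s/h = 0.0638333 kg/s
Mean residence time: t_res = M/Q_s = 5.08 kg / 0.0638333 kg/s = 79.5822 s
D = 36.0 mm = 0.036 m;  h = 4.81 mm = 0.00481 m;  N = 59.9 rpm / 60 = 0.998333 rev/s
γ̇ = π·D·N / h = π · 0.036 · 0.998333 / 0.00481 = 23.4738 s⁻¹
ΔT = η·γ̇²·t_res/(ρ·cp) = [618 × 23.4738² × 79.5822] / [947 × 2360] = 12.1257 K

value=12.13 K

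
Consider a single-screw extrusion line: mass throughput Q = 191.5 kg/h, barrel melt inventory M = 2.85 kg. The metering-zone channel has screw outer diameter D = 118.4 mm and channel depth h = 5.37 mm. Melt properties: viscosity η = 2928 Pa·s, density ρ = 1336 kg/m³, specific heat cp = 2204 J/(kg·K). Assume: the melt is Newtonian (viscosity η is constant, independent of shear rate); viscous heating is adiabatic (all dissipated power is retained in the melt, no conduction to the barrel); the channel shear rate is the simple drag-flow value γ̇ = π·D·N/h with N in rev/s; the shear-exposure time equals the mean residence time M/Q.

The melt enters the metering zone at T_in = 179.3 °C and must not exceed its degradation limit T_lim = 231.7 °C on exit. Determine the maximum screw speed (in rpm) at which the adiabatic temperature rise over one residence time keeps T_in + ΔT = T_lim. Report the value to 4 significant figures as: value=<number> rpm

Convert throughput: Q = 191.5 kg/h = 191.5/3600 = 0.0531944 kg/s
t_res = M / Q_s = 2.85 / 0.0531944 = 53.577 s
Convert to metres: D = 0.1184 m, h = 0.00537 m
ΔT_a = T_lim − T_in = 231.7 − 179.3 = 52.4 K
γ̇_max² = ΔT_a·ρ·cp/(η·t_res) = 52.4·1336·2204/(2928·53.577) = 983.557 s⁻²
γ̇_max = sqrt(983.557) = 31.3617 s⁻¹
Solve γ̇ = πDN/h for N: N_max = γ̇_max·h/(π·D) = 31.3617 × 0.00537 / (π × 0.1184) = 0.452765 rev/s = 27.1659 rpm

value=27.17 rpm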